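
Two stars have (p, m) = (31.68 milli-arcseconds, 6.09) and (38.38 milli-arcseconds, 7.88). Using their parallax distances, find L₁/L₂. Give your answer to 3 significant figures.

d₁ = 1/p₁ = 1/0.03168″ = 31.566 pc; d₂ = 1/p₂ = 1/0.03838″ = 26.055 pc.
M₁ = m₁ − 5 log₁₀ d₁ + 5 = 6.09 − 7.4961 + 5 = 3.5939.
M₂ = 7.88 − 7.0795 + 5 = 5.8005.
L₁/L₂ = 10^(0.4(M₂ − M₁)) = 10^(0.4 × 2.2066) = 10^0.88264 = 7.632.

L₁/L₂ = 7.63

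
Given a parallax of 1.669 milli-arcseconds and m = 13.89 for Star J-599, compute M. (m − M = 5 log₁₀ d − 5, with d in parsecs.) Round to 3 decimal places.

d = 1/p = 1/0.001669″ = 599.16 pc.
m − M = 5 log₁₀(599.16) − 5 = 13.8877 − 5 = 8.8877.
M = m − (m − M) = 13.89 − 8.8877 = 5.002.

M = 5.002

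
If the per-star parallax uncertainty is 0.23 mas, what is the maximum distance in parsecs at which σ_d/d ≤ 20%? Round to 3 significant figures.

σ_d/d = σ_p/p, so the condition is σ_p/p ≤ 0.20, i.e. p ≥ σ_p/0.20.
p_min = 0.23/0.20 = 1.15 mas = 0.00115 arcsec.
d_max = 1/p_min = 1/0.00115 = 869.57 pc.

870 pc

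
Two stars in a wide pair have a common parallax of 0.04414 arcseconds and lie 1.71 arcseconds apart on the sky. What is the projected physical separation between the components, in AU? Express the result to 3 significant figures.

38.7 AU

d = 1/p = 1/0.04414″ = 22.655 pc.
At distance d (pc), an angle of θ arcsec spans θ·d AU: s = 1.71 × 22.655 = 38.74 AU.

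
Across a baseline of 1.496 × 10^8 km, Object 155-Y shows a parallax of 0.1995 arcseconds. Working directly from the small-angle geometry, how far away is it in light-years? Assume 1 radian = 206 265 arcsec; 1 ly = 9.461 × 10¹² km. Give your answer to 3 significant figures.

16.3 ly

θ = 0.1995″ = 0.1995/206265 = 9.6720 × 10^-7 rad.
d = B/θ = (1.496 × 10^8) / (9.6720 × 10^-7) = 1.5467 × 10^14 km = (1.5467 × 10^14) / (9.461 × 10^12) ly = 16.348 ly.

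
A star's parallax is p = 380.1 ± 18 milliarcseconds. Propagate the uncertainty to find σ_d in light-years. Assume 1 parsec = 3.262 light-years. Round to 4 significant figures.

d = 1/p, so σ_d = σ_p / p².
σ_d = 0.0180 / (0.3801)² = 0.0180 / 0.14448 = 0.12458 pc = 0.12458 × 3.262 ly = 0.40638 ly.

0.4064 ly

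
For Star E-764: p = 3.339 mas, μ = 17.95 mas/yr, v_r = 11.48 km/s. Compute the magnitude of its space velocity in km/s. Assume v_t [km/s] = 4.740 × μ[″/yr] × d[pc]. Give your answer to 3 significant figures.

27.9 km/s

d = 1/p = 1/0.003339″ = 299.49 pc.
μ = 17.95 mas/yr = 0.01795 ″/yr.
v_t = 4.740 μ d = 4.740 × 0.01795 × 299.49 = 25.482 km/s.
v = √(v_r² + v_t²) = √(11.48² + 25.482²) = √781.123 = 27.949 km/s.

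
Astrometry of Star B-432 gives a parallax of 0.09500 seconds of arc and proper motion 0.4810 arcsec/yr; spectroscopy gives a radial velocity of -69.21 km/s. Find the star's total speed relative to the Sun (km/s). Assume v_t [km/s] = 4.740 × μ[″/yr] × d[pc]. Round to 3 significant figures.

73.3 km/s

d = 1/p = 1/0.09500″ = 10.526 pc.
v_t = 4.740 μ d = 4.740 × 0.4810 × 10.526 = 23.999 km/s.
v = √(v_r² + v_t²) = √((-69.21)² + 23.999²) = √5365.98 = 73.253 km/s.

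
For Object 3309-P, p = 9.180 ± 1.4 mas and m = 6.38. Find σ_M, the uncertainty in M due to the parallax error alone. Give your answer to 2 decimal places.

σ_M = 0.33 mag

M = m − 5 log₁₀ d + 5 = m + 5 log₁₀ p + 5, so ∂M/∂p = 5/(p ln 10).
σ_M = (5/ln 10) · (σ_p/p) = 2.1715 × 1.4/9.180 = 2.1715 × 0.15251 = 0.33118.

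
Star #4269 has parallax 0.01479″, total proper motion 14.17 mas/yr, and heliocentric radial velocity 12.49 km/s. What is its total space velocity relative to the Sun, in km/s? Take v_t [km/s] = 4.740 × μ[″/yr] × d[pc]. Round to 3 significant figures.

d = 1/p = 1/0.01479″ = 67.613 pc.
μ = 14.17 mas/yr = 0.01417 ″/yr.
v_t = 4.740 μ d = 4.740 × 0.01417 × 67.613 = 4.5413 km/s.
v = √(v_r² + v_t²) = √(12.49² + 4.5413²) = √176.624 = 13.29 km/s.

13.3 km/s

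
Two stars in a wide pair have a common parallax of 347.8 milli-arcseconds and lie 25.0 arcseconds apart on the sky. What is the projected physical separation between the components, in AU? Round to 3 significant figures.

71.9 AU

d = 1/p = 1/0.3478″ = 2.8752 pc.
At distance d (pc), an angle of θ arcsec spans θ·d AU: s = 25.0 × 2.8752 = 71.88 AU.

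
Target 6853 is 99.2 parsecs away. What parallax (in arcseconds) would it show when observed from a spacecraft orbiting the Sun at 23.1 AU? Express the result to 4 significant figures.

p (arcsec) = B (AU) / d (pc).
p = 23.1 / 99.2 = 0.23286 arcsec.

0.2329 arcsec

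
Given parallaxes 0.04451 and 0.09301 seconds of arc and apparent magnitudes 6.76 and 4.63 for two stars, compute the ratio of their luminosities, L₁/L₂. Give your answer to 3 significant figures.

L₁/L₂ = 0.614

d₁ = 1/p₁ = 1/0.04451″ = 22.467 pc; d₂ = 1/p₂ = 1/0.09301″ = 10.752 pc.
M₁ = m₁ − 5 log₁₀ d₁ + 5 = 6.76 − 6.7577 + 5 = 5.0023.
M₂ = 4.63 − 5.1574 + 5 = 4.4726.
L₁/L₂ = 10^(0.4(M₂ − M₁)) = 10^(0.4 × (-0.5297)) = 10^(-0.21188) = 0.61393.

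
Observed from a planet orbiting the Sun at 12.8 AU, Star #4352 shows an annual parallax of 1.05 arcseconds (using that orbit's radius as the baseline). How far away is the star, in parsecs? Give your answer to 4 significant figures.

12.19 pc

With baseline B (in AU) and parallax p (in arcsec), d = B/p parsecs.
d = 12.8 / 1.05 = 12.19 pc.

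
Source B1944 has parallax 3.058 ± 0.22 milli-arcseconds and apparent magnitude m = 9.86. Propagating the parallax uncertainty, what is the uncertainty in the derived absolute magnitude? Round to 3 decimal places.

σ_M = 0.156 mag

M = m − 5 log₁₀ d + 5 = m + 5 log₁₀ p + 5, so ∂M/∂p = 5/(p ln 10).
σ_M = (5/ln 10) · (σ_p/p) = 2.1715 × 0.22/3.058 = 2.1715 × 0.071942 = 0.15622.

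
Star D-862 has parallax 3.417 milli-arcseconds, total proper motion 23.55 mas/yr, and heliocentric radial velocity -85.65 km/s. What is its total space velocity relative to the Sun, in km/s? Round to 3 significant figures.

91.7 km/s

d = 1/p = 1/0.003417″ = 292.65 pc.
μ = 23.55 mas/yr = 0.02355 ″/yr.
v_t = 4.740 μ d = 4.740 × 0.02355 × 292.65 = 32.668 km/s.
v = √(v_r² + v_t²) = √((-85.65)² + 32.668²) = √8403.12 = 91.669 km/s.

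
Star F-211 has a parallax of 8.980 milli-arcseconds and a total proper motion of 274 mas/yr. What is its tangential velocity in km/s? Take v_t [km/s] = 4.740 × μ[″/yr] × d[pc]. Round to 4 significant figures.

144.6 km/s

d = 1/p = 1/0.008980″ = 111.36 pc.
μ = 274 mas/yr = 0.274 ″/yr.
v_t = 4.74 × μ × d = 4.74 × 0.274 × 111.36 = 144.63 km/s.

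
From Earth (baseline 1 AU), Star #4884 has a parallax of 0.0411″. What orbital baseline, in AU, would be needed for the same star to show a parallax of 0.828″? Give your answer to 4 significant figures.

Parallax scales linearly with baseline: p ∝ B, so B = p_target / p_Earth × 1 AU.
B = 0.828 / 0.0411 = 20.146 AU.

20.15 AU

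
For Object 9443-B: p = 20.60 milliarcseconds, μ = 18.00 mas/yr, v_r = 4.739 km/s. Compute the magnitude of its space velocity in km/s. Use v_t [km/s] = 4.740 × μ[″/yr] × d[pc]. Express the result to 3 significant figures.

d = 1/p = 1/0.02060″ = 48.544 pc.
μ = 18.00 mas/yr = 0.01800 ″/yr.
v_t = 4.740 μ d = 4.740 × 0.01800 × 48.544 = 4.1418 km/s.
v = √(v_r² + v_t²) = √(4.739² + 4.1418²) = √39.6126 = 6.2939 km/s.

6.29 km/s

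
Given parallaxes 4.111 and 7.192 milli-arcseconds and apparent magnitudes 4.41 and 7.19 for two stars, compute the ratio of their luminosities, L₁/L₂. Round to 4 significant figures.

d₁ = 1/p₁ = 1/0.004111″ = 243.25 pc; d₂ = 1/p₂ = 1/0.007192″ = 139.04 pc.
M₁ = m₁ − 5 log₁₀ d₁ + 5 = 4.41 − 11.9303 + 5 = -2.5203.
M₂ = 7.19 − 10.7157 + 5 = 1.4743.
L₁/L₂ = 10^(0.4(M₂ − M₁)) = 10^(0.4 × 3.9946) = 10^1.59784 = 39.613.

L₁/L₂ = 39.61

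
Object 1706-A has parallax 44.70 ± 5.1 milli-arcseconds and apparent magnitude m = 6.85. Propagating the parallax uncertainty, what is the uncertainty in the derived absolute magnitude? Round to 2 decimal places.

M = m − 5 log₁₀ d + 5 = m + 5 log₁₀ p + 5, so ∂M/∂p = 5/(p ln 10).
σ_M = (5/ln 10) · (σ_p/p) = 2.1715 × 5.1/44.70 = 2.1715 × 0.11409 = 0.24775.

σ_M = 0.25 mag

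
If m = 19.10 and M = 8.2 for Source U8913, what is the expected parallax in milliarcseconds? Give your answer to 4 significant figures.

m − M = 19.10 − 8.2 = 10.90.
d = 10^((m−M)/5 + 1) = 10^3.180 = 1513.6 pc.
p = 1/d = 1/1513.6 = 0.00066068 arcsec = 0.66068 mas.

0.6607 mas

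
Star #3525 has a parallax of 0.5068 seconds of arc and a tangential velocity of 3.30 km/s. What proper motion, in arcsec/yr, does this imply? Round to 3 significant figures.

0.353 arcsec/yr

d = 1/p = 1/0.5068″ = 1.9732 pc.
μ = v_t / (4.74 d) = 3.30 / (4.74 × 1.9732) = 3.30 / 9.353 = 0.35283 ″/yr.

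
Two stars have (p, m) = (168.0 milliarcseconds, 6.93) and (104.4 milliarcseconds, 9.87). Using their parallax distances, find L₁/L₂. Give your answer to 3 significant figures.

L₁/L₂ = 5.79

d₁ = 1/p₁ = 1/0.1680″ = 5.9524 pc; d₂ = 1/p₂ = 1/0.1044″ = 9.5785 pc.
M₁ = m₁ − 5 log₁₀ d₁ + 5 = 6.93 − 3.8735 + 5 = 8.0565.
M₂ = 9.87 − 4.9065 + 5 = 9.9635.
L₁/L₂ = 10^(0.4(M₂ − M₁)) = 10^(0.4 × 1.9070) = 10^0.76280 = 5.7916.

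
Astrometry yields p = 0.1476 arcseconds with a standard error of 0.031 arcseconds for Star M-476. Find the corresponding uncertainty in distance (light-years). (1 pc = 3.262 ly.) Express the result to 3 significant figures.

d = 1/p, so σ_d = σ_p / p².
σ_d = 0.0310 / (0.1476)² = 0.0310 / 0.021786 = 1.4229 pc = 1.4229 × 3.262 ly = 4.6415 ly.

4.64 ly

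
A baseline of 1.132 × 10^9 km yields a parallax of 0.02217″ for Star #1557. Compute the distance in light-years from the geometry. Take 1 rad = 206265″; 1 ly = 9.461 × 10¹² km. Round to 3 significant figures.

θ = 0.02217″ = 0.02217/206265 = 1.0748 × 10^-7 rad.
d = B/θ = (1.132 × 10^9) / (1.0748 × 10^-7) = 1.0532 × 10^16 km = (1.0532 × 10^16) / (9.461 × 10^12) ly = 1113.2 ly.

1110 ly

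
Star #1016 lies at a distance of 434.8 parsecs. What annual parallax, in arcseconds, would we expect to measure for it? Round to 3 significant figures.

p = 1/d = 1/434.8 = 0.0022999 arcsec.

0.00230 arcsec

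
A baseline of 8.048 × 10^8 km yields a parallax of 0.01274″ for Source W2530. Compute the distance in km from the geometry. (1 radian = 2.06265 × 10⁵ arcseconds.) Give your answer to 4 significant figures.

1.303 × 10^16 km

θ = 0.01274″ = 0.01274/206265 = 6.1765 × 10^-8 rad.
d = B/θ = (8.048 × 10^8) / (6.1765 × 10^-8) = 1.3030 × 10^16 km.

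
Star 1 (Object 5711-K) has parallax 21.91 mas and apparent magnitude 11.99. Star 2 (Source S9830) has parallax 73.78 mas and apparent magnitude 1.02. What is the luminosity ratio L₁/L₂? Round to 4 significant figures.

d₁ = 1/p₁ = 1/0.02191″ = 45.641 pc; d₂ = 1/p₂ = 1/0.07378″ = 13.554 pc.
M₁ = m₁ − 5 log₁₀ d₁ + 5 = 11.99 − 8.2968 + 5 = 8.6932.
M₂ = 1.02 − 5.6603 + 5 = 0.3597.
L₁/L₂ = 10^(0.4(M₂ − M₁)) = 10^(0.4 × (-8.3335)) = 10^(-3.33340) = 0.00046409.

L₁/L₂ = 0.0004641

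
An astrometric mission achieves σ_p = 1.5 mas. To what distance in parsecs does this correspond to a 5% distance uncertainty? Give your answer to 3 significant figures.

σ_d/d = σ_p/p, so the condition is σ_p/p ≤ 0.05, i.e. p ≥ σ_p/0.05.
p_min = 1.5/0.05 = 30 mas = 0.03 arcsec.
d_max = 1/p_min = 1/0.03 = 33.333 pc.

33.3 pc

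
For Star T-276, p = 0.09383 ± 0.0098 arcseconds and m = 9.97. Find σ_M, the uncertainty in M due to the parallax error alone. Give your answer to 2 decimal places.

M = m − 5 log₁₀ d + 5 = m + 5 log₁₀ p + 5, so ∂M/∂p = 5/(p ln 10).
σ_M = (5/ln 10) · (σ_p/p) = 2.1715 × 0.0098/0.09383 = 2.1715 × 0.10444 = 0.22679.

σ_M = 0.23 mag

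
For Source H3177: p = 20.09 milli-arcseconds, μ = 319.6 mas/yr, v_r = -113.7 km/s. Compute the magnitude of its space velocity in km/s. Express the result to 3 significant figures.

d = 1/p = 1/0.02009″ = 49.776 pc.
μ = 319.6 mas/yr = 0.3196 ″/yr.
v_t = 4.740 μ d = 4.740 × 0.3196 × 49.776 = 75.406 km/s.
v = √(v_r² + v_t²) = √((-113.7)² + 75.406²) = √18613.8 = 136.43 km/s.

136 km/s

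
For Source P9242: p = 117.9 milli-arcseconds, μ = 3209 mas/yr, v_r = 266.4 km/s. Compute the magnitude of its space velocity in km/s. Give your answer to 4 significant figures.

296.0 km/s

d = 1/p = 1/0.1179″ = 8.4818 pc.
μ = 3209 mas/yr = 3.209 ″/yr.
v_t = 4.740 μ d = 4.740 × 3.209 × 8.4818 = 129.01 km/s.
v = √(v_r² + v_t²) = √(266.4² + 129.01²) = √87612.5 = 295.99 km/s.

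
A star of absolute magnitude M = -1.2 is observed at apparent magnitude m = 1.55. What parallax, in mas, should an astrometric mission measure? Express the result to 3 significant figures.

m − M = 1.55 − (-1.2) = 2.75.
d = 10^((m−M)/5 + 1) = 10^1.550 = 35.481 pc.
p = 1/d = 1/35.481 = 0.028184 arcsec = 28.184 mas.

28.2 mas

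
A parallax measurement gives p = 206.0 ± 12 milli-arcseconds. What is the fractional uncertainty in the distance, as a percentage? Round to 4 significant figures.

For d = 1/p, |σ_d/d| = |σ_p/p|.
σ_p/p = 12 / 206.0 = 0.058252 = 5.8252%.

5.825%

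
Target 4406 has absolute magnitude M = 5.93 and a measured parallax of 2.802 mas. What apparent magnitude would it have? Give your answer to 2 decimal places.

m = 13.69

d = 1/p = 1/0.002802″ = 356.89 pc.
m − M = 5 log₁₀ d − 5 = 5 log₁₀(356.89) − 5 = 12.7627 − 5 = 7.7627.
m = M + (m − M) = 5.93 + 7.7627 = 13.69.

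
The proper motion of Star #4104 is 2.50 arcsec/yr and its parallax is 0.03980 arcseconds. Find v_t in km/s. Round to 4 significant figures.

d = 1/p = 1/0.03980″ = 25.126 pc.
v_t = 4.74 × μ × d = 4.74 × 2.50 × 25.126 = 297.74 km/s.

297.7 km/s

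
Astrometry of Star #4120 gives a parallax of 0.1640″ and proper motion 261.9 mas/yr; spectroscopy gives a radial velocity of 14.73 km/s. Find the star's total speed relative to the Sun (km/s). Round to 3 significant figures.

16.6 km/s

d = 1/p = 1/0.1640″ = 6.0976 pc.
μ = 261.9 mas/yr = 0.2619 ″/yr.
v_t = 4.740 μ d = 4.740 × 0.2619 × 6.0976 = 7.5696 km/s.
v = √(v_r² + v_t²) = √(14.73² + 7.5696²) = √274.272 = 16.561 km/s.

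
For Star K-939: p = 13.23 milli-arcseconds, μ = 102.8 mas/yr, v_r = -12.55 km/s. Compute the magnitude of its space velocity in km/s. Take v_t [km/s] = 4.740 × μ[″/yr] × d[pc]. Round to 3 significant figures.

d = 1/p = 1/0.01323″ = 75.586 pc.
μ = 102.8 mas/yr = 0.1028 ″/yr.
v_t = 4.740 μ d = 4.740 × 0.1028 × 75.586 = 36.831 km/s.
v = √(v_r² + v_t²) = √((-12.55)² + 36.831²) = √1514.03 = 38.911 km/s.

38.9 km/s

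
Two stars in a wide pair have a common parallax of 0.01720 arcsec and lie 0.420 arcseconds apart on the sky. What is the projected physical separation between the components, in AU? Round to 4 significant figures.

24.42 AU

d = 1/p = 1/0.01720″ = 58.14 pc.
At distance d (pc), an angle of θ arcsec spans θ·d AU: s = 0.420 × 58.14 = 24.419 AU.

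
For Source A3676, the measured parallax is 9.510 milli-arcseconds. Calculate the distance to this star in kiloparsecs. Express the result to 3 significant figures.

0.105 kpc

p = 9.510 milli-arcseconds = 0.009510 arcsec.
d = 1/p = 1/0.009510 = 105.15 pc.
= 0.10515 kpc.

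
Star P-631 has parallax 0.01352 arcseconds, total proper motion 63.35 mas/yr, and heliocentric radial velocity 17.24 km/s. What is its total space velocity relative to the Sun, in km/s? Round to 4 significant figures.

28.12 km/s

d = 1/p = 1/0.01352″ = 73.964 pc.
μ = 63.35 mas/yr = 0.06335 ″/yr.
v_t = 4.740 μ d = 4.740 × 0.06335 × 73.964 = 22.21 km/s.
v = √(v_r² + v_t²) = √(17.24² + 22.21²) = √790.502 = 28.116 km/s.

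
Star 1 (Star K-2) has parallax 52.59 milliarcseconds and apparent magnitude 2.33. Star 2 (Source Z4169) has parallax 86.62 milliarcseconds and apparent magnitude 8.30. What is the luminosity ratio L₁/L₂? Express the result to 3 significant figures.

d₁ = 1/p₁ = 1/0.05259″ = 19.015 pc; d₂ = 1/p₂ = 1/0.08662″ = 11.545 pc.
M₁ = m₁ − 5 log₁₀ d₁ + 5 = 2.33 − 6.3955 + 5 = 0.9345.
M₂ = 8.30 − 5.3120 + 5 = 7.9880.
L₁/L₂ = 10^(0.4(M₂ − M₁)) = 10^(0.4 × 7.0535) = 10^2.82140 = 662.83.

L₁/L₂ = 663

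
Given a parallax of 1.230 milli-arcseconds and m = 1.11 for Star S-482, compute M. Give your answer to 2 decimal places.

M = -8.44

d = 1/p = 1/0.001230″ = 813.01 pc.
m − M = 5 log₁₀(813.01) − 5 = 14.5505 − 5 = 9.5505.
M = m − (m − M) = 1.11 − 9.5505 = -8.44.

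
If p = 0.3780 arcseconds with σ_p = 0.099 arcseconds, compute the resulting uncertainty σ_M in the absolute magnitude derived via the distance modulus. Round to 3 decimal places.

σ_M = 0.569 mag

M = m − 5 log₁₀ d + 5 = m + 5 log₁₀ p + 5, so ∂M/∂p = 5/(p ln 10).
σ_M = (5/ln 10) · (σ_p/p) = 2.1715 × 0.099/0.3780 = 2.1715 × 0.2619 = 0.56872.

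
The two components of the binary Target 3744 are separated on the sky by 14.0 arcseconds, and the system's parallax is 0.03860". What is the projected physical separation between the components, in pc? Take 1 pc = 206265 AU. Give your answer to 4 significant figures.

0.001758 pc

d = 1/p = 1/0.03860″ = 25.907 pc.
At distance d (pc), an angle of θ arcsec spans θ·d AU: s = 14.0 × 25.907 = 362.7 AU.
= 362.7 / 206265 = 0.0017584 pc.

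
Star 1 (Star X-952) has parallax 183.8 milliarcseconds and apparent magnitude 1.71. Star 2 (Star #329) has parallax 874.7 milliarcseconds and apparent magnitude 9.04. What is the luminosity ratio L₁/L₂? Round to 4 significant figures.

d₁ = 1/p₁ = 1/0.1838″ = 5.4407 pc; d₂ = 1/p₂ = 1/0.8747″ = 1.1432 pc.
M₁ = m₁ − 5 log₁₀ d₁ + 5 = 1.71 − 3.6783 + 5 = 3.0317.
M₂ = 9.04 − 0.2906 + 5 = 13.7494.
L₁/L₂ = 10^(0.4(M₂ − M₁)) = 10^(0.4 × 10.7177) = 10^4.28708 = 19368.

L₁/L₂ = 19370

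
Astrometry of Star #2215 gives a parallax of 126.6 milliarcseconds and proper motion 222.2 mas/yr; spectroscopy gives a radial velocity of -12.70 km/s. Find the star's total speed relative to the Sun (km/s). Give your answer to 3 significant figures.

15.2 km/s

d = 1/p = 1/0.1266″ = 7.8989 pc.
μ = 222.2 mas/yr = 0.2222 ″/yr.
v_t = 4.740 μ d = 4.740 × 0.2222 × 7.8989 = 8.3193 km/s.
v = √(v_r² + v_t²) = √((-12.70)² + 8.3193²) = √230.501 = 15.182 km/s.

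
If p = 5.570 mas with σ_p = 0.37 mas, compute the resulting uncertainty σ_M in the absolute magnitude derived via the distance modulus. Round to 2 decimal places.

σ_M = 0.14 mag

M = m − 5 log₁₀ d + 5 = m + 5 log₁₀ p + 5, so ∂M/∂p = 5/(p ln 10).
σ_M = (5/ln 10) · (σ_p/p) = 2.1715 × 0.37/5.570 = 2.1715 × 0.066427 = 0.14425.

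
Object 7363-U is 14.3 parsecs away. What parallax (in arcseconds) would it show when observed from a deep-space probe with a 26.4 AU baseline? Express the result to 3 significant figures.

1.85 arcsec

p (arcsec) = B (AU) / d (pc).
p = 26.4 / 14.3 = 1.8462 arcsec.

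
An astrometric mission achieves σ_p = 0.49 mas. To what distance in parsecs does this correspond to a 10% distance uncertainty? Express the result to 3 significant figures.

204 pc

σ_d/d = σ_p/p, so the condition is σ_p/p ≤ 0.10, i.e. p ≥ σ_p/0.10.
p_min = 0.49/0.10 = 4.9 mas = 0.0049 arcsec.
d_max = 1/p_min = 1/0.0049 = 204.08 pc.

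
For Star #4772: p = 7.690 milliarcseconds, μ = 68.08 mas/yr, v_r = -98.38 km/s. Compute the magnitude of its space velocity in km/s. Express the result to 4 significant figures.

107.0 km/s

d = 1/p = 1/0.007690″ = 130.04 pc.
μ = 68.08 mas/yr = 0.06808 ″/yr.
v_t = 4.740 μ d = 4.740 × 0.06808 × 130.04 = 41.964 km/s.
v = √(v_r² + v_t²) = √((-98.38)² + 41.964²) = √11439.6 = 106.96 km/s.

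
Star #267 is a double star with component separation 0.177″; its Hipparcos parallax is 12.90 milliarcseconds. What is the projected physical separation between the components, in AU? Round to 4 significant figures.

13.72 AU

d = 1/p = 1/0.01290″ = 77.519 pc.
At distance d (pc), an angle of θ arcsec spans θ·d AU: s = 0.177 × 77.519 = 13.721 AU.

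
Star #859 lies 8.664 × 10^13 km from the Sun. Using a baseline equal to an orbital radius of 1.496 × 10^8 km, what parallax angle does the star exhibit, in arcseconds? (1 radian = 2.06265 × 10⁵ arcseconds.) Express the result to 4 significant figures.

0.3562 arcsec

θ ≈ B/d = (1.496 × 10^8) / (8.664 × 10^13) = 1.7267 × 10^-6 rad.
In arcseconds: 1.7267 × 10^-6 × 206265 = 0.35616″.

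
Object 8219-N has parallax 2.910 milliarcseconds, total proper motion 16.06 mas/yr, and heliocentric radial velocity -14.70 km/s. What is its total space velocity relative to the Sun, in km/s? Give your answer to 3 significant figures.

30.0 km/s

d = 1/p = 1/0.002910″ = 343.64 pc.
μ = 16.06 mas/yr = 0.01606 ″/yr.
v_t = 4.740 μ d = 4.740 × 0.01606 × 343.64 = 26.159 km/s.
v = √(v_r² + v_t²) = √((-14.70)² + 26.159²) = √900.383 = 30.006 km/s.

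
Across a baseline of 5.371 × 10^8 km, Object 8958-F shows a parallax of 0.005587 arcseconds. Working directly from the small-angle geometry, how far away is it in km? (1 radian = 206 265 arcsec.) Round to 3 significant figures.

θ = 0.005587″ = 0.005587/206265 = 2.7087 × 10^-8 rad.
d = B/θ = (5.371 × 10^8) / (2.7087 × 10^-8) = 1.9829 × 10^16 km.

1.98 × 10^16 km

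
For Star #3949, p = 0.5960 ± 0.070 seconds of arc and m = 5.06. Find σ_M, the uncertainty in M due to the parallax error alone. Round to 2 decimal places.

σ_M = 0.26 mag

M = m − 5 log₁₀ d + 5 = m + 5 log₁₀ p + 5, so ∂M/∂p = 5/(p ln 10).
σ_M = (5/ln 10) · (σ_p/p) = 2.1715 × 0.070/0.5960 = 2.1715 × 0.11745 = 0.25504.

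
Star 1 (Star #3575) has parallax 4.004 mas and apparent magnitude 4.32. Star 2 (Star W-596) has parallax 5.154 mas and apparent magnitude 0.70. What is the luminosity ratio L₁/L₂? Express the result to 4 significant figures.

L₁/L₂ = 0.05906

d₁ = 1/p₁ = 1/0.004004″ = 249.75 pc; d₂ = 1/p₂ = 1/0.005154″ = 194.02 pc.
M₁ = m₁ − 5 log₁₀ d₁ + 5 = 4.32 − 11.9875 + 5 = -2.6675.
M₂ = 0.70 − 11.4392 + 5 = -5.7392.
L₁/L₂ = 10^(0.4(M₂ − M₁)) = 10^(0.4 × (-3.0717)) = 10^(-1.22868) = 0.059064.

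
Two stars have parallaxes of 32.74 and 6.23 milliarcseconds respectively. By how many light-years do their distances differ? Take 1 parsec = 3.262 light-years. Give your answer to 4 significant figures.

d_A = 1/0.03274″ = 30.544 pc; d_B = 1/0.006230″ = 160.51 pc.
|d_B − d_A| = |160.51 − 30.544| = 129.97 pc = 129.97 × 3.262 ly = 423.96 ly.

424.0 ly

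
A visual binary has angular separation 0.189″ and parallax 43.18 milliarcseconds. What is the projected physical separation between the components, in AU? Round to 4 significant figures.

d = 1/p = 1/0.04318″ = 23.159 pc.
At distance d (pc), an angle of θ arcsec spans θ·d AU: s = 0.189 × 23.159 = 4.3771 AU.

4.377 AU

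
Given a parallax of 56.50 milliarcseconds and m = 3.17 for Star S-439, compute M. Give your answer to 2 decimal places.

d = 1/p = 1/0.05650″ = 17.699 pc.
m − M = 5 log₁₀(17.699) − 5 = 6.2397 − 5 = 1.2397.
M = m − (m − M) = 3.17 − 1.2397 = 1.93.

M = 1.93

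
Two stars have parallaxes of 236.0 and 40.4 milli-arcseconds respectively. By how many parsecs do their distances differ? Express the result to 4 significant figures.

d_A = 1/0.2360″ = 4.2373 pc; d_B = 1/0.04040″ = 24.752 pc.
|d_B − d_A| = |24.752 − 4.2373| = 20.515 pc.

20.52 pc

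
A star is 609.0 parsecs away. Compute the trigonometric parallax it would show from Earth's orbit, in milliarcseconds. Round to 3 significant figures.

1.64 mas

p = 1/d = 1/609 = 0.001642 arcsec.
= 0.001642 × 1000 = 1.642 mas.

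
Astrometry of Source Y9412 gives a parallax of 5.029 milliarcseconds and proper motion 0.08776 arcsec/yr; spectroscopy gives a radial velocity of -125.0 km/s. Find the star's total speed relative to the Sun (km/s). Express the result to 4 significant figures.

149.9 km/s

d = 1/p = 1/0.005029″ = 198.85 pc.
v_t = 4.740 μ d = 4.740 × 0.08776 × 198.85 = 82.718 km/s.
v = √(v_r² + v_t²) = √((-125.0)² + 82.718²) = √22467.3 = 149.89 km/s.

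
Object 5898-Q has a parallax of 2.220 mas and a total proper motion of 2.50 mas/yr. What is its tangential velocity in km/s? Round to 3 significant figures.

d = 1/p = 1/0.002220″ = 450.45 pc.
μ = 2.50 mas/yr = 0.00250 ″/yr.
v_t = 4.74 × μ × d = 4.74 × 0.00250 × 450.45 = 5.3378 km/s.

5.34 km/s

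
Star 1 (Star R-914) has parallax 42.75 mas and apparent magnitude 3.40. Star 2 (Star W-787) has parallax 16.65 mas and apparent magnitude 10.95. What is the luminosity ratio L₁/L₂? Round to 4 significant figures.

L₁/L₂ = 158.8

d₁ = 1/p₁ = 1/0.04275″ = 23.392 pc; d₂ = 1/p₂ = 1/0.01665″ = 60.06 pc.
M₁ = m₁ − 5 log₁₀ d₁ + 5 = 3.40 − 6.8453 + 5 = 1.5547.
M₂ = 10.95 − 8.8929 + 5 = 7.0571.
L₁/L₂ = 10^(0.4(M₂ − M₁)) = 10^(0.4 × 5.5024) = 10^2.20096 = 158.84.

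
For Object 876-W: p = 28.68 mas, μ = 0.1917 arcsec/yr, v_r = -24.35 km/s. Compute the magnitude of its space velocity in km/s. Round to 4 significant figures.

d = 1/p = 1/0.02868″ = 34.868 pc.
v_t = 4.740 μ d = 4.740 × 0.1917 × 34.868 = 31.683 km/s.
v = √(v_r² + v_t²) = √((-24.35)² + 31.683²) = √1596.73 = 39.959 km/s.

39.96 km/s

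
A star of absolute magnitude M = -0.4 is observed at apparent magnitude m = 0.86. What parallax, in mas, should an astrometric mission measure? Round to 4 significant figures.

m − M = 0.86 − (-0.4) = 1.26.
d = 10^((m−M)/5 + 1) = 10^1.252 = 17.865 pc.
p = 1/d = 1/17.865 = 0.055975 arcsec = 55.975 mas.

55.98 mas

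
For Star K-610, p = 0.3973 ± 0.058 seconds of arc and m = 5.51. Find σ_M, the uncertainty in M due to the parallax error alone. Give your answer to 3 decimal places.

M = m − 5 log₁₀ d + 5 = m + 5 log₁₀ p + 5, so ∂M/∂p = 5/(p ln 10).
σ_M = (5/ln 10) · (σ_p/p) = 2.1715 × 0.058/0.3973 = 2.1715 × 0.14599 = 0.31702.

σ_M = 0.317 mag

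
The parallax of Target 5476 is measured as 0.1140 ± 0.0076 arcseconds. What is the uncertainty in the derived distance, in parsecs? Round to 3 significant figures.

d = 1/p, so σ_d = σ_p / p².
σ_d = 0.00760 / (0.1140)² = 0.00760 / 0.012996 = 0.5848 pc.

0.585 pc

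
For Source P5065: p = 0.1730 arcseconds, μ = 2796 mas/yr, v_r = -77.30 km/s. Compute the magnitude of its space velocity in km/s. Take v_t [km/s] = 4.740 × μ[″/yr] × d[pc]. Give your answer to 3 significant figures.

d = 1/p = 1/0.1730″ = 5.7803 pc.
μ = 2796 mas/yr = 2.796 ″/yr.
v_t = 4.740 μ d = 4.740 × 2.796 × 5.7803 = 76.607 km/s.
v = √(v_r² + v_t²) = √((-77.30)² + 76.607²) = √11843.9 = 108.83 km/s.

109 km/s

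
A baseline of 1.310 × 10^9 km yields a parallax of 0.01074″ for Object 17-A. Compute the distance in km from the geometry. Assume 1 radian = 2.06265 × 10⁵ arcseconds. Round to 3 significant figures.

2.52 × 10^16 km

θ = 0.01074″ = 0.01074/206265 = 5.2069 × 10^-8 rad.
d = B/θ = (1.310 × 10^9) / (5.2069 × 10^-8) = 2.5159 × 10^16 km.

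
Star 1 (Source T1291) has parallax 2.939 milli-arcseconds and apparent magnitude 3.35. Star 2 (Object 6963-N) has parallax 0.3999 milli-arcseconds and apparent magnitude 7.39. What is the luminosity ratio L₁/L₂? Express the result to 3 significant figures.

d₁ = 1/p₁ = 1/0.002939″ = 340.25 pc; d₂ = 1/p₂ = 1/0.0003999″ = 2500.6 pc.
M₁ = m₁ − 5 log₁₀ d₁ + 5 = 3.35 − 12.6590 + 5 = -4.3090.
M₂ = 7.39 − 16.9902 + 5 = -4.6002.
L₁/L₂ = 10^(0.4(M₂ − M₁)) = 10^(0.4 × (-0.2912)) = 10^(-0.11648) = 0.76475.

L₁/L₂ = 0.765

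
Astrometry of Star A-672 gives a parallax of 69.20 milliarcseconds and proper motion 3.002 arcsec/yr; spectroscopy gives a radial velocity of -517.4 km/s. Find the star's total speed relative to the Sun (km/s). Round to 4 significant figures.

d = 1/p = 1/0.06920″ = 14.451 pc.
v_t = 4.740 μ d = 4.740 × 3.002 × 14.451 = 205.63 km/s.
v = √(v_r² + v_t²) = √((-517.4)² + 205.63²) = √309986 = 556.76 km/s.

556.8 km/s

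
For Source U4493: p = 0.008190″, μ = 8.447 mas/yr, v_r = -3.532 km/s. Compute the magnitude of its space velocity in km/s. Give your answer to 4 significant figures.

d = 1/p = 1/0.008190″ = 122.1 pc.
μ = 8.447 mas/yr = 0.008447 ″/yr.
v_t = 4.740 μ d = 4.740 × 0.008447 × 122.1 = 4.8887 km/s.
v = √(v_r² + v_t²) = √((-3.532)² + 4.8887²) = √36.3744 = 6.0311 km/s.

6.031 km/s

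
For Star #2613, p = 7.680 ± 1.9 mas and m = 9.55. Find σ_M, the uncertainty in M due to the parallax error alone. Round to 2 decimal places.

M = m − 5 log₁₀ d + 5 = m + 5 log₁₀ p + 5, so ∂M/∂p = 5/(p ln 10).
σ_M = (5/ln 10) · (σ_p/p) = 2.1715 × 1.9/7.680 = 2.1715 × 0.2474 = 0.53723.

σ_M = 0.54 mag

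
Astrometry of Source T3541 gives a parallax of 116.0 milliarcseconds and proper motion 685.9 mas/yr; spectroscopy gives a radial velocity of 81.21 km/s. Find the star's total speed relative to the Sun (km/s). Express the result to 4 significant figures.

85.91 km/s

d = 1/p = 1/0.1160″ = 8.6207 pc.
μ = 685.9 mas/yr = 0.6859 ″/yr.
v_t = 4.740 μ d = 4.740 × 0.6859 × 8.6207 = 28.027 km/s.
v = √(v_r² + v_t²) = √(81.21² + 28.027²) = √7380.58 = 85.91 km/s.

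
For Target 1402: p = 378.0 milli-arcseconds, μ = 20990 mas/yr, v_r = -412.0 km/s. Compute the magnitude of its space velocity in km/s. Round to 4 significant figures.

488.9 km/s

d = 1/p = 1/0.3780″ = 2.6455 pc.
μ = 20990 mas/yr = 20.99 ″/yr.
v_t = 4.740 μ d = 4.740 × 20.99 × 2.6455 = 263.21 km/s.
v = √(v_r² + v_t²) = √((-412.0)² + 263.21²) = √239024 = 488.9 km/s.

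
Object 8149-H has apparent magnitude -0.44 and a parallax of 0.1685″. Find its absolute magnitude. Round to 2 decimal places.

M = 0.69

d = 1/p = 1/0.1685″ = 5.9347 pc.
m − M = 5 log₁₀(5.9347) − 5 = 3.8670 − 5 = -1.1330.
M = m − (m − M) = -0.44 − (-1.1330) = 0.69.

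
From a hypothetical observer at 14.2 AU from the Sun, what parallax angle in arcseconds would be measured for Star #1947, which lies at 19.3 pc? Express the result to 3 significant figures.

0.736 arcsec

p (arcsec) = B (AU) / d (pc).
p = 14.2 / 19.3 = 0.73575 arcsec.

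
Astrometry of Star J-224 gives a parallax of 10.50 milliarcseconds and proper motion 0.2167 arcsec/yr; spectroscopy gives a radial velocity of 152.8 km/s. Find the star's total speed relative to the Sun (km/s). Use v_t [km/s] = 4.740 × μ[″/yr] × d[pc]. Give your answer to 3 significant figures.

d = 1/p = 1/0.01050″ = 95.238 pc.
v_t = 4.740 μ d = 4.740 × 0.2167 × 95.238 = 97.824 km/s.
v = √(v_r² + v_t²) = √(152.8² + 97.824²) = √32917.4 = 181.43 km/s.

181 km/s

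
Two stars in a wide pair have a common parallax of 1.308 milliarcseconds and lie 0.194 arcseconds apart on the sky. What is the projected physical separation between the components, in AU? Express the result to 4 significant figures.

148.3 AU

d = 1/p = 1/0.001308″ = 764.53 pc.
At distance d (pc), an angle of θ arcsec spans θ·d AU: s = 0.194 × 764.53 = 148.32 AU.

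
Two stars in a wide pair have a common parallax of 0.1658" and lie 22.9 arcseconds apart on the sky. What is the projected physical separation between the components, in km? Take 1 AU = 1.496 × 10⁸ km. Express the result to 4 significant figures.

d = 1/p = 1/0.1658″ = 6.0314 pc.
At distance d (pc), an angle of θ arcsec spans θ·d AU: s = 22.9 × 6.0314 = 138.12 AU.
= 138.12 × 1.496 × 10⁸ km = 2.0663 × 10^10 km.

2.066 × 10^10 km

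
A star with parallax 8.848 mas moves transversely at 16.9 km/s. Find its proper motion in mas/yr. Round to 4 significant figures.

d = 1/p = 1/0.008848″ = 113.02 pc.
μ = v_t / (4.74 d) = 16.9 / (4.74 × 113.02) = 16.9 / 535.71 = 0.031547 ″/yr = 31.547 mas/yr.

31.55 mas/yr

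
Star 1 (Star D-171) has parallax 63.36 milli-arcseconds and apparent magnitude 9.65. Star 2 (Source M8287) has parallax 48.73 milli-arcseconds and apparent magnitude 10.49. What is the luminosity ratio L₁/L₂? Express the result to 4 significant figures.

L₁/L₂ = 1.282

d₁ = 1/p₁ = 1/0.06336″ = 15.783 pc; d₂ = 1/p₂ = 1/0.04873″ = 20.521 pc.
M₁ = m₁ − 5 log₁₀ d₁ + 5 = 9.65 − 5.9909 + 5 = 8.6591.
M₂ = 10.49 − 6.5610 + 5 = 8.9290.
L₁/L₂ = 10^(0.4(M₂ − M₁)) = 10^(0.4 × 0.2699) = 10^0.10796 = 1.2822.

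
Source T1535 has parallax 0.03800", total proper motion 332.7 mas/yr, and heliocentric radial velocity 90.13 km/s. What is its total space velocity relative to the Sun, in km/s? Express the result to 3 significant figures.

99.2 km/s

d = 1/p = 1/0.03800″ = 26.316 pc.
μ = 332.7 mas/yr = 0.3327 ″/yr.
v_t = 4.740 μ d = 4.740 × 0.3327 × 26.316 = 41.5 km/s.
v = √(v_r² + v_t²) = √(90.13² + 41.5²) = √9845.67 = 99.225 km/s.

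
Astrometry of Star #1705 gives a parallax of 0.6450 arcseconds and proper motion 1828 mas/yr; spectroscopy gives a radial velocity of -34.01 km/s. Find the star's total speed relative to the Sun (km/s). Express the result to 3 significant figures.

36.6 km/s

d = 1/p = 1/0.6450″ = 1.5504 pc.
μ = 1828 mas/yr = 1.828 ″/yr.
v_t = 4.740 μ d = 4.740 × 1.828 × 1.5504 = 13.434 km/s.
v = √(v_r² + v_t²) = √((-34.01)² + 13.434²) = √1337.15 = 36.567 km/s.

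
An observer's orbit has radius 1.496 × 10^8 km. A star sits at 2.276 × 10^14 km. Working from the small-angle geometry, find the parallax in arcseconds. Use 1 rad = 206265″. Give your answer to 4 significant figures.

θ ≈ B/d = (1.496 × 10^8) / (2.276 × 10^14) = 6.5729 × 10^-7 rad.
In arcseconds: 6.5729 × 10^-7 × 206265 = 0.13558″.

0.1356 arcsec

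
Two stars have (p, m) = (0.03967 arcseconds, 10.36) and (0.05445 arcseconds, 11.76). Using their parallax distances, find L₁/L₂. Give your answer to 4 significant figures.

d₁ = 1/p₁ = 1/0.03967″ = 25.208 pc; d₂ = 1/p₂ = 1/0.05445″ = 18.365 pc.
M₁ = m₁ − 5 log₁₀ d₁ + 5 = 10.36 − 7.0077 + 5 = 8.3523.
M₂ = 11.76 − 6.3200 + 5 = 10.4400.
L₁/L₂ = 10^(0.4(M₂ − M₁)) = 10^(0.4 × 2.0877) = 10^0.83508 = 6.8404.

L₁/L₂ = 6.840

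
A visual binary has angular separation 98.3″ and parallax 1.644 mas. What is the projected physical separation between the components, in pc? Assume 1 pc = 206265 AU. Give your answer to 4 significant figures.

d = 1/p = 1/0.001644″ = 608.27 pc.
At distance d (pc), an angle of θ arcsec spans θ·d AU: s = 98.3 × 608.27 = 59793 AU.
= 59793 / 206265 = 0.28988 pc.

0.2899 pc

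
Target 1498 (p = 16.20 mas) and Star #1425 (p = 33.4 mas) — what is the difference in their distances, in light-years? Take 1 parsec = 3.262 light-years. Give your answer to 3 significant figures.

d_A = 1/0.01620″ = 61.728 pc; d_B = 1/0.03340″ = 29.94 pc.
|d_B − d_A| = |29.94 − 61.728| = 31.788 pc = 31.788 × 3.262 ly = 103.69 ly.

104 ly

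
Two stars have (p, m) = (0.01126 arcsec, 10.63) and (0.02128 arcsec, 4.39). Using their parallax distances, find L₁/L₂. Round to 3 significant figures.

d₁ = 1/p₁ = 1/0.01126″ = 88.81 pc; d₂ = 1/p₂ = 1/0.02128″ = 46.992 pc.
M₁ = m₁ − 5 log₁₀ d₁ + 5 = 10.63 − 9.7423 + 5 = 5.8877.
M₂ = 4.39 − 8.3601 + 5 = 1.0299.
L₁/L₂ = 10^(0.4(M₂ − M₁)) = 10^(0.4 × (-4.8578)) = 10^(-1.94312) = 0.011399.

L₁/L₂ = 0.0114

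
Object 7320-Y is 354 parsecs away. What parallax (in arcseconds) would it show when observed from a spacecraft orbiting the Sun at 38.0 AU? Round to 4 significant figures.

0.1073 arcsec

p (arcsec) = B (AU) / d (pc).
p = 38.0 / 354 = 0.10734 arcsec.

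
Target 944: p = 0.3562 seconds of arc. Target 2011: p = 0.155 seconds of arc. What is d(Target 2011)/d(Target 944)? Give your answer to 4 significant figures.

2.298

Since d = 1/p, d_B/d_A = p_A/p_B.
= 0.3562 / 0.155 = 2.2981.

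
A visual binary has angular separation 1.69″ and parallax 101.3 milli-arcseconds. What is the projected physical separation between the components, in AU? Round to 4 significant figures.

d = 1/p = 1/0.1013″ = 9.8717 pc.
At distance d (pc), an angle of θ arcsec spans θ·d AU: s = 1.69 × 9.8717 = 16.683 AU.

16.68 AU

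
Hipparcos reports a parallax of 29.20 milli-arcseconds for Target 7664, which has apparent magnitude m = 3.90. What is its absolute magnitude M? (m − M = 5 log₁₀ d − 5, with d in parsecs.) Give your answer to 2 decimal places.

d = 1/p = 1/0.02920″ = 34.247 pc.
m − M = 5 log₁₀(34.247) − 5 = 7.6731 − 5 = 2.6731.
M = m − (m − M) = 3.90 − 2.6731 = 1.23.

M = 1.23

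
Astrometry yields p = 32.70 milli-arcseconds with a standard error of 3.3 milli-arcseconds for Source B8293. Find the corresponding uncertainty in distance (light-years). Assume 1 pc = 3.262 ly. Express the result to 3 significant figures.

10.1 ly

d = 1/p, so σ_d = σ_p / p².
σ_d = 0.00330 / (0.03270)² = 0.00330 / 0.0010693 = 3.0861 pc = 3.0861 × 3.262 ly = 10.067 ly.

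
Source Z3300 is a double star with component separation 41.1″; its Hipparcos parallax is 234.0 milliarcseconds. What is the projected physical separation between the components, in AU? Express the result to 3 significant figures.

d = 1/p = 1/0.2340″ = 4.2735 pc.
At distance d (pc), an angle of θ arcsec spans θ·d AU: s = 41.1 × 4.2735 = 175.64 AU.

176 AU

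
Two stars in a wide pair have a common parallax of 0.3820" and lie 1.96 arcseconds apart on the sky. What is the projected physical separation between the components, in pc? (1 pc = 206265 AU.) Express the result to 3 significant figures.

d = 1/p = 1/0.3820″ = 2.6178 pc.
At distance d (pc), an angle of θ arcsec spans θ·d AU: s = 1.96 × 2.6178 = 5.1309 AU.
= 5.1309 / 206265 = 2.4875 × 10^-5 pc.

2.49 × 10^-5 pc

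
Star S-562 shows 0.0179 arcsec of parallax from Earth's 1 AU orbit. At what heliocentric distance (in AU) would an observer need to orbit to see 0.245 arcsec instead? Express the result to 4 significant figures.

13.69 AU

Parallax scales linearly with baseline: p ∝ B, so B = p_target / p_Earth × 1 AU.
B = 0.245 / 0.0179 = 13.687 AU.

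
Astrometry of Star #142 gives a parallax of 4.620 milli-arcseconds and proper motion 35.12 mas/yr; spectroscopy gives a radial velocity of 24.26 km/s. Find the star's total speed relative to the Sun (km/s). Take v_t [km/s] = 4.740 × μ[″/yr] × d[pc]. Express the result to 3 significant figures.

43.4 km/s

d = 1/p = 1/0.004620″ = 216.45 pc.
μ = 35.12 mas/yr = 0.03512 ″/yr.
v_t = 4.740 μ d = 4.740 × 0.03512 × 216.45 = 36.032 km/s.
v = √(v_r² + v_t²) = √(24.26² + 36.032²) = √1886.85 = 43.438 km/s.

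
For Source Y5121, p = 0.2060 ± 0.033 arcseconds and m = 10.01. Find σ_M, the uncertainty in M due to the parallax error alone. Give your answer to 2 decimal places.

M = m − 5 log₁₀ d + 5 = m + 5 log₁₀ p + 5, so ∂M/∂p = 5/(p ln 10).
σ_M = (5/ln 10) · (σ_p/p) = 2.1715 × 0.033/0.2060 = 2.1715 × 0.16019 = 0.34785.

σ_M = 0.35 mag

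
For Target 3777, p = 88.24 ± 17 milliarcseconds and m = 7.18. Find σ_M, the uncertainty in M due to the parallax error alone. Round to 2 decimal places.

σ_M = 0.42 mag

M = m − 5 log₁₀ d + 5 = m + 5 log₁₀ p + 5, so ∂M/∂p = 5/(p ln 10).
σ_M = (5/ln 10) · (σ_p/p) = 2.1715 × 17/88.24 = 2.1715 × 0.19266 = 0.41836.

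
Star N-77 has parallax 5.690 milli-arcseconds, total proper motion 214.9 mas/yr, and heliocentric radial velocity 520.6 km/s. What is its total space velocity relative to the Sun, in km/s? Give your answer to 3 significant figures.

d = 1/p = 1/0.005690″ = 175.75 pc.
μ = 214.9 mas/yr = 0.2149 ″/yr.
v_t = 4.740 μ d = 4.740 × 0.2149 × 175.75 = 179.02 km/s.
v = √(v_r² + v_t²) = √(520.6² + 179.02²) = √303073 = 550.52 km/s.

551 km/s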